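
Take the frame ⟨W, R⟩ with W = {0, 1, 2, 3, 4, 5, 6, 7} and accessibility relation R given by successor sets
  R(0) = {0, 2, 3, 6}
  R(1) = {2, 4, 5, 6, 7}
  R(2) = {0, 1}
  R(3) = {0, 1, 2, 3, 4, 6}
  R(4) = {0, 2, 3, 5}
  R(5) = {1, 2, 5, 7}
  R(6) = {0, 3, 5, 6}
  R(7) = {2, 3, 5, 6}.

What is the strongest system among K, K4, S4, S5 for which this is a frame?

Transitive (axiom 4): no — 0 R 2 and 2 R 1, but not 0 R 1.
Reflexive (axiom T): no — 1 is not related to itself.
Euclidean (axiom 5): no — 0 R 2 and 0 R 3, but not 2 R 3.
So F validates K; K4 would additionally require R to be transitive. The strongest is K.

K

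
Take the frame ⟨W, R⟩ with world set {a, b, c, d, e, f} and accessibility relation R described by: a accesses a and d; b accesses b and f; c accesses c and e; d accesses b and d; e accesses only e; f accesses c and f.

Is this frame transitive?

Transitive: no — a R d and d R b, but not a R b.

No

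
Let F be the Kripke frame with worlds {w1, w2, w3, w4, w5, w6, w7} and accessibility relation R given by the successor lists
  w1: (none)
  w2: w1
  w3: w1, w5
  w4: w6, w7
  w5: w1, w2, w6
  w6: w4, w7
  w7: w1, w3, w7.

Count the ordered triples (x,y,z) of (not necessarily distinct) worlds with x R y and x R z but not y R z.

Enumerating: (w2,w1,w1), (w3,w1,w1), (w3,w1,w5), (w3,w5,w5), (w4,w6,w6), (w4,w7,w6), (w5,w1,w1), (w5,w1,w2), (w5,w1,w6), (w5,w2,w2), (w5,w2,w6), (w5,w6,w1), … and 9 more.
Total: 21.

21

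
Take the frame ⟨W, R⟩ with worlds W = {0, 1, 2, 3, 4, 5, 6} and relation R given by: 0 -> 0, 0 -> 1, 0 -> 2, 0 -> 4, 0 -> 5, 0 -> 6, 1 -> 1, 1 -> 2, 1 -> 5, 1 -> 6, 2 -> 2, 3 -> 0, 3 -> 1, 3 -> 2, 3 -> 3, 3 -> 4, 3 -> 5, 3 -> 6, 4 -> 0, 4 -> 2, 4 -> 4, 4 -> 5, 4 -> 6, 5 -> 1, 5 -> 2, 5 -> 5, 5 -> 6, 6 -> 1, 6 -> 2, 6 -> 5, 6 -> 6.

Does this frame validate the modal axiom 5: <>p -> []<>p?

By correspondence theory, 5 is valid on a frame iff R is Euclidean.
Euclidean: no — 0 R 1 and 0 R 4, but not 1 R 4.

No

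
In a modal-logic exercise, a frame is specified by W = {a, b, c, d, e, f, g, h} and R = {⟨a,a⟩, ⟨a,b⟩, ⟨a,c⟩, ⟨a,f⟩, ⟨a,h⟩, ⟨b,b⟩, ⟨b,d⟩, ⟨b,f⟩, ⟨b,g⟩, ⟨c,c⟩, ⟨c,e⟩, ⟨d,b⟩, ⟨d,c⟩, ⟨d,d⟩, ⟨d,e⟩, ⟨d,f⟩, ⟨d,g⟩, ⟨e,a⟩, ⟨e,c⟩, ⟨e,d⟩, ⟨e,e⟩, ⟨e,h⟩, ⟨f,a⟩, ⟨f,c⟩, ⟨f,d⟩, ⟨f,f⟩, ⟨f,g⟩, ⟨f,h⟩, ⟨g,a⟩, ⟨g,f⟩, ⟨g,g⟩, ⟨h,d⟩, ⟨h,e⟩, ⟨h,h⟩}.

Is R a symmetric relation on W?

No

Symmetric: no — a R b but not b R a.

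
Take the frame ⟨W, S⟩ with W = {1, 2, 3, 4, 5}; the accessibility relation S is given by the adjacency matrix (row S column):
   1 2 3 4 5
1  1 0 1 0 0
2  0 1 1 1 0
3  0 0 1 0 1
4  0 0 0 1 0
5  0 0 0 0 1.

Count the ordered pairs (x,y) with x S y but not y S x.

4

Enumerating: (1,3), (2,3), (2,4), (3,5).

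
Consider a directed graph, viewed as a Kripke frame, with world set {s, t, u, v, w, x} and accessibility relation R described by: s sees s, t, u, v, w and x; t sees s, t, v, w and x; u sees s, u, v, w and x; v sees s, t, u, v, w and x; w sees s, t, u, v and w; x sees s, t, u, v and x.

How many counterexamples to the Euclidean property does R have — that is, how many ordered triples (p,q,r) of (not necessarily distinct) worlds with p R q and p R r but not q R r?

Enumerating: (s,t,u), (s,u,t), (s,w,x), (s,x,w), (t,w,x), (t,x,w), (u,w,x), (u,x,w), (v,t,u), (v,u,t), (v,w,x), (v,x,w), (w,t,u), (w,u,t), (x,t,u), (x,u,t).

16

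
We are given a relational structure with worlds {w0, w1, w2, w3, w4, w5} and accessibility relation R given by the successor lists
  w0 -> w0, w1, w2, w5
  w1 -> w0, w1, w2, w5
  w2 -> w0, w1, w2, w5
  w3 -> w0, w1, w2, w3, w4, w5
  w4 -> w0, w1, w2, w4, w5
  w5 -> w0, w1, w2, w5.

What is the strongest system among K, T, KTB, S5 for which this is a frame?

T

Reflexive (axiom T): yes — every world is R-related to itself.
Symmetric (axiom B): no — w3 R w0 but not w0 R w3.
Euclidean (axiom 5): no — w3 R w0 and w3 R w4, but not w0 R w4.
So F validates K, T; KTB would additionally require R to be symmetric. The strongest is T.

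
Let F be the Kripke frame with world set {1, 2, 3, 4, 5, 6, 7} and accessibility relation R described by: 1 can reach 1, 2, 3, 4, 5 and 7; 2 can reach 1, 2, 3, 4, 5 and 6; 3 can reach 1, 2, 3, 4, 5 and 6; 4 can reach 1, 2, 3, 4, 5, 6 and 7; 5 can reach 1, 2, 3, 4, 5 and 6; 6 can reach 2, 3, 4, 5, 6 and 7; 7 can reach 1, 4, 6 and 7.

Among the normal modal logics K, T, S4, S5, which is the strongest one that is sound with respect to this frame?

Reflexive (axiom T): yes — every world is R-related to itself.
Transitive (axiom 4): no — 1 R 2 and 2 R 6, but not 1 R 6.
Euclidean (axiom 5): no — 1 R 2 and 1 R 7, but not 2 R 7.
So F validates K, T; S4 would additionally require R to be transitive. The strongest is T.

T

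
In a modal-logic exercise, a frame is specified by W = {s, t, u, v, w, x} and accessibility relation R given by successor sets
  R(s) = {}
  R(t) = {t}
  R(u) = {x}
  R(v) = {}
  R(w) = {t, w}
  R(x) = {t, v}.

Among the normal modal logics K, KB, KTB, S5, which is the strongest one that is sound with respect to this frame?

Symmetric (axiom B): no — u R x but not x R u.
Reflexive (axiom T): no — s is not related to itself.
Euclidean (axiom 5): no — x R t and x R v, but not t R v.
So F validates K; KB would additionally require R to be symmetric. The strongest is K.

K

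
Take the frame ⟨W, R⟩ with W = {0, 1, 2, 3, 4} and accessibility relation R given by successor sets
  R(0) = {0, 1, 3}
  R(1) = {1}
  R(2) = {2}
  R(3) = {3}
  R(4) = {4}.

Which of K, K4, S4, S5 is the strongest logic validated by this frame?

S4

Transitive (axiom 4): yes — every two-step R-path is closed by a direct edge.
Reflexive (axiom T): yes — every world is R-related to itself.
Euclidean (axiom 5): no — 0 R 1 and 0 R 3, but not 1 R 3.
So F validates K, K4, S4; S5 would additionally require R to be Euclidean. The strongest is S4.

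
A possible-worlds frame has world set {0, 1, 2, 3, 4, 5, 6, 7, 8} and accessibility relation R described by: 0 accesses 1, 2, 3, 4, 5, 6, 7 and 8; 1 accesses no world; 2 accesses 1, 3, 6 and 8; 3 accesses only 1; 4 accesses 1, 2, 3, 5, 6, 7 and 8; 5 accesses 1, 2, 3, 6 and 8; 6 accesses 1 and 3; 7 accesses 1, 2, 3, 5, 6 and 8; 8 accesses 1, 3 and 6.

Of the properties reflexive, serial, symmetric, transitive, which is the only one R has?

Reflexive: no — 0 is not related to itself.
Serial: no — 1 has no R-successor.
Symmetric: no — 0 R 1 but not 1 R 0.
Transitive: yes — every two-step R-path is closed by a direct edge.
Only transitive holds.

transitive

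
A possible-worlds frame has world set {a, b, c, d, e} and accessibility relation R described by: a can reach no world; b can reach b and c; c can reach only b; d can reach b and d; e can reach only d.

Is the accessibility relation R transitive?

No

Transitive: no — d R b and b R c, but not d R c.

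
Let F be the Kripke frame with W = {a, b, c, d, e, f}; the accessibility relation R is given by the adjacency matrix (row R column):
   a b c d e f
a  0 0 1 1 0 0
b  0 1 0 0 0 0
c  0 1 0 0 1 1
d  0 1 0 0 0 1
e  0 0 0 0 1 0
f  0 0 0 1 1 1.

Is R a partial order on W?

No

Reflexive: no — a is not related to itself.
Transitive: no — a R c and c R b, but not a R b.
Antisymmetric: no — d R f and f R d with d ≠ f.
So R is not a partial order.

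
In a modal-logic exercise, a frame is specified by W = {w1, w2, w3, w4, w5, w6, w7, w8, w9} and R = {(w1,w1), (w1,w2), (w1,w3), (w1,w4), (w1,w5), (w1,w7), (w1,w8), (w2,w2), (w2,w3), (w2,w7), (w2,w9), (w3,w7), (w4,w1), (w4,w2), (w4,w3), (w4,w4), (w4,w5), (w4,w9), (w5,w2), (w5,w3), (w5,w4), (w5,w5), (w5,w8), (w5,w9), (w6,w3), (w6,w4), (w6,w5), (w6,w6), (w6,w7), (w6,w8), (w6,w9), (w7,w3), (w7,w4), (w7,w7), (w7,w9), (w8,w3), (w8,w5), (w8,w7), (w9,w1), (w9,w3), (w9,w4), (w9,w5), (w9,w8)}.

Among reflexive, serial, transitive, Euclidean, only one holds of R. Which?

serial

Reflexive: no — w3 is not related to itself.
Serial: yes — every world has a successor (e.g. w1 R w1).
Transitive: no — w1 R w2 and w2 R w9, but not w1 R w9.
Euclidean: no — w1 R w2 and w1 R w4, but not w2 R w4.
Only serial holds.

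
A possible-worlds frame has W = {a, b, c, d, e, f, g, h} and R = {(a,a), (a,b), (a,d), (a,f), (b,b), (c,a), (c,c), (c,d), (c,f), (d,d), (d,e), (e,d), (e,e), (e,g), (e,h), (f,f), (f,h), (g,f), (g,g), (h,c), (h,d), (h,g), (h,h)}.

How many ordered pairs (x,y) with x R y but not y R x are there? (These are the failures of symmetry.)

Enumerating: (a,b), (a,d), (a,f), (c,a), (c,d), (c,f), (e,g), (e,h), (f,h), (g,f), (h,c), (h,d), (h,g).

13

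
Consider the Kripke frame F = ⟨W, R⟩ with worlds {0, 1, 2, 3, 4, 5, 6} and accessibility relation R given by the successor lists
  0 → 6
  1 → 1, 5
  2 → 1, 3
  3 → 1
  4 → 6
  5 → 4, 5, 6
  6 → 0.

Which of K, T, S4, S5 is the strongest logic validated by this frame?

K

Reflexive (axiom T): no — 0 is not related to itself.
Transitive (axiom 4): no — 1 R 5 and 5 R 4, but not 1 R 4.
Euclidean (axiom 5): no — 2 R 1 and 2 R 3, but not 1 R 3.
So F validates K; T would additionally require R to be reflexive. The strongest is K.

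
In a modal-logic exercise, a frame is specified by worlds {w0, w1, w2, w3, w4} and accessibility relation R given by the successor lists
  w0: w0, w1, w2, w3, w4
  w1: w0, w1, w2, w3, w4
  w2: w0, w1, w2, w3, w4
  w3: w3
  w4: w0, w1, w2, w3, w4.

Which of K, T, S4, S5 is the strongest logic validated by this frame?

Reflexive (axiom T): yes — every world is R-related to itself.
Transitive (axiom 4): yes — every two-step R-path is closed by a direct edge.
Euclidean (axiom 5): no — w0 R w3 and w0 R w1, but not w3 R w1.
So F validates K, T, S4; S5 would additionally require R to be Euclidean. The strongest is S4.

S4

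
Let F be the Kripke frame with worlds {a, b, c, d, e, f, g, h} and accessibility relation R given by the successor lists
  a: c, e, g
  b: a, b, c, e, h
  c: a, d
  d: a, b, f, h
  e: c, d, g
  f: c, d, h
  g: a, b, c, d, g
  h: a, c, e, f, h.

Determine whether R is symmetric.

No

Symmetric: no — a R e but not e R a.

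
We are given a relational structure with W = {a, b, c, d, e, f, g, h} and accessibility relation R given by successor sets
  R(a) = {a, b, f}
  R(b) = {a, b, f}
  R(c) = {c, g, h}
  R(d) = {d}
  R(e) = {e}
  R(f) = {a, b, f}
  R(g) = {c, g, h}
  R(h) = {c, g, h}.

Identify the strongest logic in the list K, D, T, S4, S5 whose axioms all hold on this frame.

S5

Serial (axiom D): yes — every world has a successor (e.g. a R a).
Reflexive (axiom T): yes — every world is R-related to itself.
Transitive (axiom 4): yes — every two-step R-path is closed by a direct edge.
Euclidean (axiom 5): yes — any two successors of a common world are R-related.
So F validates K, D, T, S4, S5. The strongest is S5.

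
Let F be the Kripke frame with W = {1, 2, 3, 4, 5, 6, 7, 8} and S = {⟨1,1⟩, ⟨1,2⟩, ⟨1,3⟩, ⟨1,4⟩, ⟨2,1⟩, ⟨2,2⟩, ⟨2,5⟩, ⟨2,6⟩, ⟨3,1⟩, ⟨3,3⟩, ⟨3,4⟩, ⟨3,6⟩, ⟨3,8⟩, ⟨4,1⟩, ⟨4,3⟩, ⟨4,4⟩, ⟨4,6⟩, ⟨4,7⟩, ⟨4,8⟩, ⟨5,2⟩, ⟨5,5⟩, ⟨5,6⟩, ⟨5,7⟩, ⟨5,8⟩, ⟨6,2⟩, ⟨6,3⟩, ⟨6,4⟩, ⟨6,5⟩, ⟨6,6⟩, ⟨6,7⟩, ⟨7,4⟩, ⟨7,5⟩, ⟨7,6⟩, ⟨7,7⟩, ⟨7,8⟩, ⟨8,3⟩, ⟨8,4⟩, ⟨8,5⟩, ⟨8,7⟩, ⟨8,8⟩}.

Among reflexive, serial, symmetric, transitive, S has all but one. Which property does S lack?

Reflexive: yes — every world is S-related to itself.
Serial: yes — every world has a successor (e.g. 1 S 1).
Symmetric: yes — every pair in S has its reverse in S.
Transitive: no — 1 S 2 and 2 S 5, but not 1 S 5.
Only transitive fails.

transitive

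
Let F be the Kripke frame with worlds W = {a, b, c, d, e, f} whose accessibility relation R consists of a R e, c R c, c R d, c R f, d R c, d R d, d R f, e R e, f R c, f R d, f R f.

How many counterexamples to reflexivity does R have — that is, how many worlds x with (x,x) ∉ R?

Enumerating: a, b.

2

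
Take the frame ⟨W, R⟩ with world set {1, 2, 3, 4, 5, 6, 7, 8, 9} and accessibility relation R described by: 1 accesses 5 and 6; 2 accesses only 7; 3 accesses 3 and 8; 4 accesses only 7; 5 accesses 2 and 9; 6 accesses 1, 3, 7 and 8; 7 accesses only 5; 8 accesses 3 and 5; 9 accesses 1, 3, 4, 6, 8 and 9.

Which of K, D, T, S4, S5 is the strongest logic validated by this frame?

Serial (axiom D): yes — every world has a successor (e.g. 1 R 5).
Reflexive (axiom T): no — 1 is not related to itself.
Transitive (axiom 4): no — 1 R 5 and 5 R 2, but not 1 R 2.
Euclidean (axiom 5): no — 1 R 5 and 1 R 6, but not 5 R 6.
So F validates K, D; T would additionally require R to be reflexive. The strongest is D.

D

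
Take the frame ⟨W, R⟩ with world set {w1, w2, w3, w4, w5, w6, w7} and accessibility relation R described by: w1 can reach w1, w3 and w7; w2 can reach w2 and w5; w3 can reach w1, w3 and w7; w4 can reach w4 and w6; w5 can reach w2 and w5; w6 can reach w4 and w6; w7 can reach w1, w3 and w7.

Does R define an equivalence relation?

Reflexive: yes — every world is R-related to itself.
Symmetric: yes — every pair in R has its reverse in R.
Transitive: yes — every two-step R-path is closed by a direct edge.
So R is an equivalence relation.

Yes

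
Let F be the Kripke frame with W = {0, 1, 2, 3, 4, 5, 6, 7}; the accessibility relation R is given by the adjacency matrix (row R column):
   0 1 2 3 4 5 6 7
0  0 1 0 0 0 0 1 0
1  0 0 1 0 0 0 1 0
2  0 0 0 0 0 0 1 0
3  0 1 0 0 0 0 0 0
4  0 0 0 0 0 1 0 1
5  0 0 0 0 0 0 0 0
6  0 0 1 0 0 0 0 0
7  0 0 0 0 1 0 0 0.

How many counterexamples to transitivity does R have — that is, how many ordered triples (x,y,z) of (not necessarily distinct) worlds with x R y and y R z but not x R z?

Enumerating: (0,1,2), (0,6,2), (2,6,2), (3,1,2), (3,1,6), (4,7,4), (6,2,6), (7,4,5), (7,4,7).

9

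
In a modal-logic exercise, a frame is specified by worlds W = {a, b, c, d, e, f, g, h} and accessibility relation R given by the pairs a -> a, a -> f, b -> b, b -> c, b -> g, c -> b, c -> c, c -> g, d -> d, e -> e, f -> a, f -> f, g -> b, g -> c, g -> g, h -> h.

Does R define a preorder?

Yes

Reflexive: yes — every world is R-related to itself.
Transitive: yes — every two-step R-path is closed by a direct edge.
So R is a preorder.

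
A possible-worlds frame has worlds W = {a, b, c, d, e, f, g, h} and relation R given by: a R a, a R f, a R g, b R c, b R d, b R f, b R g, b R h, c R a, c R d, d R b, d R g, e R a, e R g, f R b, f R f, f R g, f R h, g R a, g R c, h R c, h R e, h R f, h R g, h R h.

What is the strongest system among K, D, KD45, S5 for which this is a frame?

D

Serial (axiom D): yes — every world has a successor (e.g. a R a).
Euclidean (axiom 5): no — a R g and a R f, but not g R f.
Transitive (axiom 4): no — a R f and f R b, but not a R b.
Reflexive (axiom T): no — b is not related to itself.
So F validates K, D; KD45 would additionally require R to be Euclidean and transitive. The strongest is D.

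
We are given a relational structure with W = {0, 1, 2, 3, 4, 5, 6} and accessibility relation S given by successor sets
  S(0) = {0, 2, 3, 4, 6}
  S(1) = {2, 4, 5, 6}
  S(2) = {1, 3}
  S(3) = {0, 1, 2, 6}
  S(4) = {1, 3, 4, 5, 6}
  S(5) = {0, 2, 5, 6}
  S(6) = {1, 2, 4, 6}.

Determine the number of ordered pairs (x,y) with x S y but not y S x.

12

Enumerating: (0,2), (0,4), (0,6), (1,5), (3,1), (3,6), (4,3), (4,5), (5,0), (5,2), (5,6), (6,2).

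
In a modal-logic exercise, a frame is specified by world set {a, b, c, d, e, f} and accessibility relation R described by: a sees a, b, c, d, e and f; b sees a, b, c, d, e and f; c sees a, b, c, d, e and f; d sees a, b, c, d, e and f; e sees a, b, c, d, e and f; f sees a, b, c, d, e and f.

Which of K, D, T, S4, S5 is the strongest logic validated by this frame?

Serial (axiom D): yes — every world has a successor (e.g. a R a).
Reflexive (axiom T): yes — every world is R-related to itself.
Transitive (axiom 4): yes — every two-step R-path is closed by a direct edge.
Euclidean (axiom 5): yes — any two successors of a common world are R-related.
So F validates K, D, T, S4, S5. The strongest is S5.

S5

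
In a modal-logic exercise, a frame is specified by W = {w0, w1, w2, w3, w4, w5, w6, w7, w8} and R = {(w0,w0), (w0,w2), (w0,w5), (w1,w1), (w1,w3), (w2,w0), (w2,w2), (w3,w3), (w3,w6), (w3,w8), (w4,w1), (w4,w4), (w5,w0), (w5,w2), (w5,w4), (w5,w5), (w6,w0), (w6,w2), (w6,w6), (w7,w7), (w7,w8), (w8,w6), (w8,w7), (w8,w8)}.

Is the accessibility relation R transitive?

Transitive: no — w0 R w5 and w5 R w4, but not w0 R w4.

No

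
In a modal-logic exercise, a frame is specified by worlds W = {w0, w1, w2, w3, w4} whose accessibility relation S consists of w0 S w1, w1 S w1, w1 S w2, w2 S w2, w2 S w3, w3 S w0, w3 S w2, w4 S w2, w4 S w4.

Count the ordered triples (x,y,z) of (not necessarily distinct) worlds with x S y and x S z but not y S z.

Enumerating: (w1,w2,w1), (w2,w3,w3), (w3,w0,w0), (w3,w0,w2), (w3,w2,w0), (w4,w2,w4).

6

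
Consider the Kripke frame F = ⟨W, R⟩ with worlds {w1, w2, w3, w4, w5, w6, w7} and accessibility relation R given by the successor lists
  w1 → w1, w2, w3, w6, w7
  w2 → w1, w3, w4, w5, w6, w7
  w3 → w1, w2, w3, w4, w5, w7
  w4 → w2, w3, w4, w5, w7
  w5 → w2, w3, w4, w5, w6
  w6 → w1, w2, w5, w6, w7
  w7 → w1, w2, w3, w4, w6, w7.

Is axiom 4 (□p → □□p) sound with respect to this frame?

By correspondence theory, 4 is valid on a frame iff R is transitive.
Transitive: no — w1 R w2 and w2 R w4, but not w1 R w4.

No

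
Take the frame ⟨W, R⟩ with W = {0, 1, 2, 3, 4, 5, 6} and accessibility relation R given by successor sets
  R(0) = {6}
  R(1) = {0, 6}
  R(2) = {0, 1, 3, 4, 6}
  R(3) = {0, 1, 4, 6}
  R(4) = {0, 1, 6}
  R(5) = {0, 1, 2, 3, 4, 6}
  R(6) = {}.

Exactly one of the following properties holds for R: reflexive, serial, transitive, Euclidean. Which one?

transitive

Reflexive: no — 0 is not related to itself.
Serial: no — 6 has no R-successor.
Transitive: yes — every two-step R-path is closed by a direct edge.
Euclidean: no — 1 R 6 and 1 R 0, but not 6 R 0.
Only transitive holds.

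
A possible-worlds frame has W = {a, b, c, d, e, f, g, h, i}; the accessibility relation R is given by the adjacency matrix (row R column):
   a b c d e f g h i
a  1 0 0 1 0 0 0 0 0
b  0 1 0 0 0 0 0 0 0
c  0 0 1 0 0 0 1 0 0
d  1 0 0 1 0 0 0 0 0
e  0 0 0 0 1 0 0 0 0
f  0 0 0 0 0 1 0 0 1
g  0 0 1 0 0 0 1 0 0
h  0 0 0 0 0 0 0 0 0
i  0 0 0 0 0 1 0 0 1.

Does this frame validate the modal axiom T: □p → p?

No

The schema T characterises exactly the reflexive frames.
Reflexive: no — h is not related to itself.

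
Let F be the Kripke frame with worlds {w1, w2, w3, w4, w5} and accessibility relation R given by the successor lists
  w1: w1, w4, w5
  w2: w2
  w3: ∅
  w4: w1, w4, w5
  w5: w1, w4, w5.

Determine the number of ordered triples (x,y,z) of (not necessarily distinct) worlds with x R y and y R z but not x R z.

0

R is transitive; there are no such tuples.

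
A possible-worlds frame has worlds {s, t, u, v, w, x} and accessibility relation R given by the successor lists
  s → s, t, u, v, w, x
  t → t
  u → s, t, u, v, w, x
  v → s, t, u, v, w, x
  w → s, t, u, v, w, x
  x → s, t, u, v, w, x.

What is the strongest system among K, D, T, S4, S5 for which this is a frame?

Serial (axiom D): yes — every world has a successor (e.g. s R s).
Reflexive (axiom T): yes — every world is R-related to itself.
Transitive (axiom 4): yes — every two-step R-path is closed by a direct edge.
Euclidean (axiom 5): no — s R t and s R u, but not t R u.
So F validates K, D, T, S4; S5 would additionally require R to be Euclidean. The strongest is S4.

S4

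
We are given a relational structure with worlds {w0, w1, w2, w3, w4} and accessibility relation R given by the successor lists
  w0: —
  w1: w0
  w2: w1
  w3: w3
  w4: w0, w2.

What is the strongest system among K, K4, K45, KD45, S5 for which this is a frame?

Transitive (axiom 4): no — w2 R w1 and w1 R w0, but not w2 R w0.
Euclidean (axiom 5): no — w4 R w0 and w4 R w2, but not w0 R w2.
Serial (axiom D): no — w0 has no R-successor.
Reflexive (axiom T): no — w0 is not related to itself.
So F validates K; K4 would additionally require R to be transitive. The strongest is K.

K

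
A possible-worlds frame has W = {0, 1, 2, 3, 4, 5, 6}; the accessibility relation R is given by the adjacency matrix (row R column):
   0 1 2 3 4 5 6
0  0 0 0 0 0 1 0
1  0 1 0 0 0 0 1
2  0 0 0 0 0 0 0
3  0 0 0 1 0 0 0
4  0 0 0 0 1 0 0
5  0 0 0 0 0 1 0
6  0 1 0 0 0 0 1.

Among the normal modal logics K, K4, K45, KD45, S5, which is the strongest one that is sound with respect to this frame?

Transitive (axiom 4): yes — every two-step R-path is closed by a direct edge.
Euclidean (axiom 5): yes — any two successors of a common world are R-related.
Serial (axiom D): no — 2 has no R-successor.
Reflexive (axiom T): no — 0 is not related to itself.
So F validates K, K4, K45; KD45 would additionally require R to be serial. The strongest is K45.

K45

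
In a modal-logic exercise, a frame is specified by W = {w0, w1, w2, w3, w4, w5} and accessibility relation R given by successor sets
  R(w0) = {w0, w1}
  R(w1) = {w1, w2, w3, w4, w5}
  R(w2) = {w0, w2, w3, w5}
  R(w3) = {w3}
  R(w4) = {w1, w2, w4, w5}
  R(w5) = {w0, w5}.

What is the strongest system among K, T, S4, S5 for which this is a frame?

T

Reflexive (axiom T): yes — every world is R-related to itself.
Transitive (axiom 4): no — w0 R w1 and w1 R w2, but not w0 R w2.
Euclidean (axiom 5): no — w1 R w2 and w1 R w4, but not w2 R w4.
So F validates K, T; S4 would additionally require R to be transitive. The strongest is T.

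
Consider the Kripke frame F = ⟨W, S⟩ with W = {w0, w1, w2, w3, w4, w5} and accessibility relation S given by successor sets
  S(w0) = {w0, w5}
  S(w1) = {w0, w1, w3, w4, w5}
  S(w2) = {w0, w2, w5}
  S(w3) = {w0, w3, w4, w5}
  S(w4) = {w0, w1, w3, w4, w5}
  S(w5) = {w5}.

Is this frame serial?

Yes

Serial: yes — every world has a successor (e.g. w0 S w0).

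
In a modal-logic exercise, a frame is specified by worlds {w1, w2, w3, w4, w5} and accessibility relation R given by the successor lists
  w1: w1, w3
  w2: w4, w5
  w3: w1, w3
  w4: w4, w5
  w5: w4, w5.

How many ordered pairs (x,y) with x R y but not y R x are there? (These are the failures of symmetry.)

Enumerating: (w2,w4), (w2,w5).

2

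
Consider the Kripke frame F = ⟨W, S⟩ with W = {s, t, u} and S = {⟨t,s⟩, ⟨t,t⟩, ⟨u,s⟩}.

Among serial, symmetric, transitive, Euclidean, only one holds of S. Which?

Serial: no — s has no S-successor.
Symmetric: no — t S s but not s S t.
Transitive: yes — every two-step S-path is closed by a direct edge.
Euclidean: no — t S s and t S s, but not s S s.
Only transitive holds.

transitive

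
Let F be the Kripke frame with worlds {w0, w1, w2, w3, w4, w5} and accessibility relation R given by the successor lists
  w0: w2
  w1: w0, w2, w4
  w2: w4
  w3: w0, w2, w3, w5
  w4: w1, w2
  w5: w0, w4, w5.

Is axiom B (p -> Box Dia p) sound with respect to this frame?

By correspondence theory, B is valid on a frame iff R is symmetric.
Symmetric: no — w0 R w2 but not w2 R w0.

No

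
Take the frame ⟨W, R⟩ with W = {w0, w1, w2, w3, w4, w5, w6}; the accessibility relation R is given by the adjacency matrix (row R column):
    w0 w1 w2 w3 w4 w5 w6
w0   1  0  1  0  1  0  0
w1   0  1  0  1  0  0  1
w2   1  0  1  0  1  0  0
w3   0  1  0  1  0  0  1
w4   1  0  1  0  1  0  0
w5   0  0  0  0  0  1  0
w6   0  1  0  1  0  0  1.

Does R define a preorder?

Yes

Reflexive: yes — every world is R-related to itself.
Transitive: yes — every two-step R-path is closed by a direct edge.
So R is a preorder.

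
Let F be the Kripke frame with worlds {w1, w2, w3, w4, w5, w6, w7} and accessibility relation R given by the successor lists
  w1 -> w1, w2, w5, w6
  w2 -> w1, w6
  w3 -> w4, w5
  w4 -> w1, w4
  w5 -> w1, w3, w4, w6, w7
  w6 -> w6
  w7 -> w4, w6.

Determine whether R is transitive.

Transitive: no — w1 R w5 and w5 R w3, but not w1 R w3.

No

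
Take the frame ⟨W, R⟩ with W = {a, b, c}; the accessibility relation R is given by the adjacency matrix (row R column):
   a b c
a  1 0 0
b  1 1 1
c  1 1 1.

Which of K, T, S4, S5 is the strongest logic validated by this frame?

S4

Reflexive (axiom T): yes — every world is R-related to itself.
Transitive (axiom 4): yes — every two-step R-path is closed by a direct edge.
Euclidean (axiom 5): no — b R a and b R c, but not a R c.
So F validates K, T, S4; S5 would additionally require R to be Euclidean. The strongest is S4.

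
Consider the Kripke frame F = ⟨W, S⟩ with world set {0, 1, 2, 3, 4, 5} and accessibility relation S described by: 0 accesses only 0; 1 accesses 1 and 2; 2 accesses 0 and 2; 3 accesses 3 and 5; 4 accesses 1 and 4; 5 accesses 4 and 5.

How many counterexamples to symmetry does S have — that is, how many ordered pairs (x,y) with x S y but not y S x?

5

Enumerating: (1,2), (2,0), (3,5), (4,1), (5,4).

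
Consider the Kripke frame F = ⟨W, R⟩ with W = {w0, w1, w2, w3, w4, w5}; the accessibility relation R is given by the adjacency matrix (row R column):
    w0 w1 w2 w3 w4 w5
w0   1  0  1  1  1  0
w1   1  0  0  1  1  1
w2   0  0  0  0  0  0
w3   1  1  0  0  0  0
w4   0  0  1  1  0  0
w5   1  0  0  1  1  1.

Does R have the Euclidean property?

No

Euclidean: no — w0 R w2 and w0 R w3, but not w2 R w3.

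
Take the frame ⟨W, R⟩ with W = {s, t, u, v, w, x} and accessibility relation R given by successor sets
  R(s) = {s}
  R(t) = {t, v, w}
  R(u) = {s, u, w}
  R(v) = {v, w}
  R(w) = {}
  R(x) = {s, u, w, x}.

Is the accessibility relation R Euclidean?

No

Euclidean: no — t R w and t R v, but not w R v.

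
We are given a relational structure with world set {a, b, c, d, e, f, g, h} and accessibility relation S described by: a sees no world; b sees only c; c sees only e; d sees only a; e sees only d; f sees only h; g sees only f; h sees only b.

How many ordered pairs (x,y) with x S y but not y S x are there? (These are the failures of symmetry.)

7

Enumerating: (b,c), (c,e), (d,a), (e,d), (f,h), (g,f), (h,b).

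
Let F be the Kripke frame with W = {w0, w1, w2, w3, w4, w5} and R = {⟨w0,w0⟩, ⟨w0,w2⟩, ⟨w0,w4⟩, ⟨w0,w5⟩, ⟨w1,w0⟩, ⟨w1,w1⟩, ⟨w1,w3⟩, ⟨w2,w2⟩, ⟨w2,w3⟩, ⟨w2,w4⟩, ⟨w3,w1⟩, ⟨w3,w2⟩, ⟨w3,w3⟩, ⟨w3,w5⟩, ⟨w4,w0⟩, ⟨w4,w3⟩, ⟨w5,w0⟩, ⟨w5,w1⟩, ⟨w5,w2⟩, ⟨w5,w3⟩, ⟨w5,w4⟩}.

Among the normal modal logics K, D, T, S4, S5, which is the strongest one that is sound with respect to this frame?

D

Serial (axiom D): yes — every world has a successor (e.g. w0 R w0).
Reflexive (axiom T): no — w4 is not related to itself.
Transitive (axiom 4): no — w0 R w2 and w2 R w3, but not w0 R w3.
Euclidean (axiom 5): no — w0 R w2 and w0 R w5, but not w2 R w5.
So F validates K, D; T would additionally require R to be reflexive. The strongest is D.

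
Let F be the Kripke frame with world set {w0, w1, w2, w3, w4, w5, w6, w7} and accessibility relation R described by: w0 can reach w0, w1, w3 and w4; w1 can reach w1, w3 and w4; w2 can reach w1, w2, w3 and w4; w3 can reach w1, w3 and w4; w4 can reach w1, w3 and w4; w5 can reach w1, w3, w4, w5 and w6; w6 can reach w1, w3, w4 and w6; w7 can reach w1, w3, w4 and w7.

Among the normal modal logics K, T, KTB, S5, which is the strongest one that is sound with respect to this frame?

Reflexive (axiom T): yes — every world is R-related to itself.
Symmetric (axiom B): no — w0 R w1 but not w1 R w0.
Euclidean (axiom 5): no — w5 R w1 and w5 R w6, but not w1 R w6.
So F validates K, T; KTB would additionally require R to be symmetric. The strongest is T.

T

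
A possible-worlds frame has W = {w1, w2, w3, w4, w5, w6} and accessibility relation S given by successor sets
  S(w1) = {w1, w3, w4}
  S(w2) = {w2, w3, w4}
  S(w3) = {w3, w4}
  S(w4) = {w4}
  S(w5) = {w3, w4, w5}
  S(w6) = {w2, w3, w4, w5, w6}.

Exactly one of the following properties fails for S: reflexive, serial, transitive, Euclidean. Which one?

Euclidean

Reflexive: yes — every world is S-related to itself.
Serial: yes — every world has a successor (e.g. w1 S w1).
Transitive: yes — every two-step S-path is closed by a direct edge.
Euclidean: no — w1 S w4 and w1 S w3, but not w4 S w3.
Only Euclidean fails.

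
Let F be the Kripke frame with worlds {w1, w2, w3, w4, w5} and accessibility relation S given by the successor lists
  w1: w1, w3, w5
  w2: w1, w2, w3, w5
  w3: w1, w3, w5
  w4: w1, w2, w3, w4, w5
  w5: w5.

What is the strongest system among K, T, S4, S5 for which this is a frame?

Reflexive (axiom T): yes — every world is S-related to itself.
Transitive (axiom 4): yes — every two-step S-path is closed by a direct edge.
Euclidean (axiom 5): no — w1 S w5 and w1 S w3, but not w5 S w3.
So F validates K, T, S4; S5 would additionally require S to be Euclidean. The strongest is S4.

S4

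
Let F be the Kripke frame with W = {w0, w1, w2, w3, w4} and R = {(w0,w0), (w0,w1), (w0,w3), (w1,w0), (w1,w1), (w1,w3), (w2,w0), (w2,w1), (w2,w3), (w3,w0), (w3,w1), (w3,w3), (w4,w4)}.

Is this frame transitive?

Yes

Transitive: yes — every two-step R-path is closed by a direct edge.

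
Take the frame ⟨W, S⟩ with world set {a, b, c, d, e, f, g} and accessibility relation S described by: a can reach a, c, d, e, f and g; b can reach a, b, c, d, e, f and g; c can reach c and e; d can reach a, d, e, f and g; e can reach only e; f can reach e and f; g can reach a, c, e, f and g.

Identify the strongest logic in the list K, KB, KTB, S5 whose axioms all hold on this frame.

Symmetric (axiom B): no — a S c but not c S a.
Reflexive (axiom T): yes — every world is S-related to itself.
Euclidean (axiom 5): no — a S c and a S d, but not c S d.
So F validates K; KB would additionally require S to be symmetric. The strongest is K.

K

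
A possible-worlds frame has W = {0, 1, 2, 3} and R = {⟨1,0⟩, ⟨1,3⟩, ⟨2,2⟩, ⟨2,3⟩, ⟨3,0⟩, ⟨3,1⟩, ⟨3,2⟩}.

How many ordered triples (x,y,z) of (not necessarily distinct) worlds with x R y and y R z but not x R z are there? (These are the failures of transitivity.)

Enumerating: (1,3,1), (1,3,2), (2,3,0), (2,3,1), (3,1,3), (3,2,3).

6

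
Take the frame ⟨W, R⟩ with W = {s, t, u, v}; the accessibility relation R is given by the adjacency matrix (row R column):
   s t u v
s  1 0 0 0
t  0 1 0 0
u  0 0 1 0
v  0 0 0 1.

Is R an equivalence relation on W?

Reflexive: yes — every world is R-related to itself.
Symmetric: yes — every pair in R has its reverse in R.
Transitive: yes — every two-step R-path is closed by a direct edge.
So R is an equivalence relation.

Yes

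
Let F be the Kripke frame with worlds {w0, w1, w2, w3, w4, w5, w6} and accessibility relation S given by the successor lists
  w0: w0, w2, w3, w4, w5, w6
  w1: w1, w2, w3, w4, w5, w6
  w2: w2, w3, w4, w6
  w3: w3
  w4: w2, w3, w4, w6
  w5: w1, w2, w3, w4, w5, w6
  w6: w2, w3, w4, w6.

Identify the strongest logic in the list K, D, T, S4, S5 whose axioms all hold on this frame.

T

Serial (axiom D): yes — every world has a successor (e.g. w0 S w0).
Reflexive (axiom T): yes — every world is S-related to itself.
Transitive (axiom 4): no — w0 S w5 and w5 S w1, but not w0 S w1.
Euclidean (axiom 5): no — w0 S w2 and w0 S w5, but not w2 S w5.
So F validates K, D, T; S4 would additionally require S to be transitive. The strongest is T.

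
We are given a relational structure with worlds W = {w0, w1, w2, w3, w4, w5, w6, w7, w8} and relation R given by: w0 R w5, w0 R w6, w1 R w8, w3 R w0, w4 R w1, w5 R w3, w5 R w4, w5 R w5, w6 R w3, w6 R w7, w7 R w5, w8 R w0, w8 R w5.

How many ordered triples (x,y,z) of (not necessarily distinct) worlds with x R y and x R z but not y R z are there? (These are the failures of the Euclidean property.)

18

Enumerating: (w0,w5,w6), (w0,w6,w5), (w0,w6,w6), (w1,w8,w8), (w3,w0,w0), (w4,w1,w1), (w5,w3,w3), (w5,w3,w4), (w5,w3,w5), (w5,w4,w3), (w5,w4,w4), (w5,w4,w5), (w6,w3,w3), (w6,w3,w7), (w6,w7,w3), (w6,w7,w7), (w8,w0,w0), (w8,w5,w0).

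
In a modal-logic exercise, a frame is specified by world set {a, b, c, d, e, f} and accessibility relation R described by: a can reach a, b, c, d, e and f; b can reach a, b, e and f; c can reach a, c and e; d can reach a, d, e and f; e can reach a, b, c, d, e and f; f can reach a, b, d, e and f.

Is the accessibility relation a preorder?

No

Reflexive: yes — every world is R-related to itself.
Transitive: no — b R a and a R c, but not b R c.
So R is not a preorder.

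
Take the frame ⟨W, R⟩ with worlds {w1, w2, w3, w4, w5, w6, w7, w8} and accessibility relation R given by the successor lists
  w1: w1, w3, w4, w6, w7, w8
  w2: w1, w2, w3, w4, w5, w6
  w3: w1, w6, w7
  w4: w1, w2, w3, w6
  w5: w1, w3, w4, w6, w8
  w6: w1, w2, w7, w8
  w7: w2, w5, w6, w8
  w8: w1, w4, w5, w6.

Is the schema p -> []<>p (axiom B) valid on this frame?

Axiom B corresponds to the accessibility relation being symmetric.
Symmetric: no — w1 R w7 but not w7 R w1.

No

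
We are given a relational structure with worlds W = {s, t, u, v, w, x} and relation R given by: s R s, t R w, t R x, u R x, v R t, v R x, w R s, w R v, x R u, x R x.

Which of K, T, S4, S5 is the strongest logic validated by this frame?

K

Reflexive (axiom T): no — t is not related to itself.
Transitive (axiom 4): no — t R w and w R s, but not t R s.
Euclidean (axiom 5): no — t R w and t R x, but not w R x.
So F validates K; T would additionally require R to be reflexive. The strongest is K.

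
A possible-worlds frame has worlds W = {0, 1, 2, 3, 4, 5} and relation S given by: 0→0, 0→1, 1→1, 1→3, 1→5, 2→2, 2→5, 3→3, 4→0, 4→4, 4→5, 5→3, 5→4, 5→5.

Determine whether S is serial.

Serial: yes — every world has a successor (e.g. 0 S 0).

Yes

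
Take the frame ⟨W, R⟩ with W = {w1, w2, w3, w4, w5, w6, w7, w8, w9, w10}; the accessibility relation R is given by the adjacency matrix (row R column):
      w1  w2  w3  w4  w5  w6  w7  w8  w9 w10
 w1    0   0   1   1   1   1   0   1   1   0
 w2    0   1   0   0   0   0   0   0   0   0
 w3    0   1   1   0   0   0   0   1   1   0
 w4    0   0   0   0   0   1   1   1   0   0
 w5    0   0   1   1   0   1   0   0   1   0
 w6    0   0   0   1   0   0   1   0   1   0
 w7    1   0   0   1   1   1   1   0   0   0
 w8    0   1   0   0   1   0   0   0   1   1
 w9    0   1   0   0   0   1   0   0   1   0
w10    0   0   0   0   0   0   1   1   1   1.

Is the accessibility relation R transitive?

Transitive: no — w1 R w3 and w3 R w2, but not w1 R w2.

No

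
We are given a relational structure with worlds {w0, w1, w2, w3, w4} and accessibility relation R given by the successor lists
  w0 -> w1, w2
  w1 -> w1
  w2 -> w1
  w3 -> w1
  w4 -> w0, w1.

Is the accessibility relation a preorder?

No

Reflexive: no — w0 is not related to itself.
Transitive: no — w4 R w0 and w0 R w2, but not w4 R w2.
So R is not a preorder.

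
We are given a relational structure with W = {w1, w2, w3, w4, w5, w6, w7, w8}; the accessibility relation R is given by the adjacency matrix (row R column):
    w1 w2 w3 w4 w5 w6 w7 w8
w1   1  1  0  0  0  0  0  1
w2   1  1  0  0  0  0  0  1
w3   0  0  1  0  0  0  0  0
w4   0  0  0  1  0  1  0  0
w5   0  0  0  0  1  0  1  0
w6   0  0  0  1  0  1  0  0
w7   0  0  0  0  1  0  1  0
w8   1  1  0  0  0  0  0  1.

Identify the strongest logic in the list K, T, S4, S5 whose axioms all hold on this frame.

Reflexive (axiom T): yes — every world is R-related to itself.
Transitive (axiom 4): yes — every two-step R-path is closed by a direct edge.
Euclidean (axiom 5): yes — any two successors of a common world are R-related.
So F validates K, T, S4, S5. The strongest is S5.

S5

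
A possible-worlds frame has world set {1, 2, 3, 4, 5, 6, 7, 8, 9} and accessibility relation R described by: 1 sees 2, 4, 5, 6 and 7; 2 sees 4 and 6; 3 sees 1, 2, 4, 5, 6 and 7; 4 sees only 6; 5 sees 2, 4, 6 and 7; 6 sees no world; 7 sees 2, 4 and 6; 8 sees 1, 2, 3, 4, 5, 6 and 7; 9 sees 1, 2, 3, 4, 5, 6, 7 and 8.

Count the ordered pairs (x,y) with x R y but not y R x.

Enumerating: (1,2), (1,4), (1,5), (1,6), (1,7), (2,4), (2,6), (3,1), (3,2), (3,4), (3,5), (3,6), … and 24 more.
Total: 36.

36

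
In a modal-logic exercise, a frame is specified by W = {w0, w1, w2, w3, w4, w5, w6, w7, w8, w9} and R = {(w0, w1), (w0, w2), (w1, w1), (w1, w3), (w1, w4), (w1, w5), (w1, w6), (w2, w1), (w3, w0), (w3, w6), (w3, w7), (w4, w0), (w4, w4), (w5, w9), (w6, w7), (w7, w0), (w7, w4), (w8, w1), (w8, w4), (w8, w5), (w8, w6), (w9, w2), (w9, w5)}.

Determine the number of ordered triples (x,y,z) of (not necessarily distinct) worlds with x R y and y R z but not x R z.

30

Enumerating: (w0,w1,w3), (w0,w1,w4), (w0,w1,w5), (w0,w1,w6), (w1,w3,w0), (w1,w3,w7), (w1,w4,w0), (w1,w5,w9), (w1,w6,w7), (w2,w1,w3), (w2,w1,w4), (w2,w1,w5), … and 18 more.
Total: 30.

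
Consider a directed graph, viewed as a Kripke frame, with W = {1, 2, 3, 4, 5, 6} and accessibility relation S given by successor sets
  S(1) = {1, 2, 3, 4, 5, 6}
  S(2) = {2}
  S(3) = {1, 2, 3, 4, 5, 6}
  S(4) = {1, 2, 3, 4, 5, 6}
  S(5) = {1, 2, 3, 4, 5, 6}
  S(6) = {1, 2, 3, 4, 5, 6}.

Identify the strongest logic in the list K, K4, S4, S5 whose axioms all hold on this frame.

S4

Transitive (axiom 4): yes — every two-step S-path is closed by a direct edge.
Reflexive (axiom T): yes — every world is S-related to itself.
Euclidean (axiom 5): no — 1 S 2 and 1 S 3, but not 2 S 3.
So F validates K, K4, S4; S5 would additionally require S to be Euclidean. The strongest is S4.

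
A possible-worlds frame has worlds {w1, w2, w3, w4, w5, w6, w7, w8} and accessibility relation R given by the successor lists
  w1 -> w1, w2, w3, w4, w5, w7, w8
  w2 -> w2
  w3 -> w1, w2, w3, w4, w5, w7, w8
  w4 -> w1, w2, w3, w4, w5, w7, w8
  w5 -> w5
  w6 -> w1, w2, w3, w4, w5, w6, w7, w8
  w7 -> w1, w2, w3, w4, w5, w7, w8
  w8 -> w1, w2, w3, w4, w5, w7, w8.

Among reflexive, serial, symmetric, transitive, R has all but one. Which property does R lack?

symmetric

Reflexive: yes — every world is R-related to itself.
Serial: yes — every world has a successor (e.g. w1 R w1).
Symmetric: no — w1 R w2 but not w2 R w1.
Transitive: yes — every two-step R-path is closed by a direct edge.
Only symmetric fails.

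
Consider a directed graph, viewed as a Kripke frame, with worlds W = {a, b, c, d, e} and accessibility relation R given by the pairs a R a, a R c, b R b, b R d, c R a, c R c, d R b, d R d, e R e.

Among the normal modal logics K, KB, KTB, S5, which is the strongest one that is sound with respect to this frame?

Symmetric (axiom B): yes — every pair in R has its reverse in R.
Reflexive (axiom T): yes — every world is R-related to itself.
Euclidean (axiom 5): yes — any two successors of a common world are R-related.
So F validates K, KB, KTB, S5. The strongest is S5.

S5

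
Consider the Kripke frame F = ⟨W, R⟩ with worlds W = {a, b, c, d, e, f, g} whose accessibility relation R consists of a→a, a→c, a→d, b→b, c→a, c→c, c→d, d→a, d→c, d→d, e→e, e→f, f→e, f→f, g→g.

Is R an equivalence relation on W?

Reflexive: yes — every world is R-related to itself.
Symmetric: yes — every pair in R has its reverse in R.
Transitive: yes — every two-step R-path is closed by a direct edge.
So R is an equivalence relation.

Yes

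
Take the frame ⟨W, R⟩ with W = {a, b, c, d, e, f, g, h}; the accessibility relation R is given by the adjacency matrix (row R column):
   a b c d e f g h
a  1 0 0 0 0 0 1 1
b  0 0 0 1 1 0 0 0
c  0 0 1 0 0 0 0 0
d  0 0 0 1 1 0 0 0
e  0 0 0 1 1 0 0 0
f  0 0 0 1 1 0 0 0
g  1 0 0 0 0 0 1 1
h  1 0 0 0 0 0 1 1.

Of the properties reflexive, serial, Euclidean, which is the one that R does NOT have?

Reflexive: no — b is not related to itself.
Serial: yes — every world has a successor (e.g. a R a).
Euclidean: yes — any two successors of a common world are R-related.
Only reflexive fails.

reflexive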